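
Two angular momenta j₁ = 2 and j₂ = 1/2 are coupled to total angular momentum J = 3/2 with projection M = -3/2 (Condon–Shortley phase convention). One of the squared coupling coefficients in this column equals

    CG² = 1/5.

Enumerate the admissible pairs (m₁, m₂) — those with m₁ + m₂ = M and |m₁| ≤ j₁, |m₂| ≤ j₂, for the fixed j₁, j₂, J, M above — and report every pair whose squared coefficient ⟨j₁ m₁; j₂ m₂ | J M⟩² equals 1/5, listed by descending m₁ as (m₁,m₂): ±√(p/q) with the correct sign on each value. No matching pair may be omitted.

Admissible pairs with m₁+m₂ = M = -3/2: (-2,1/2), (-1,-1/2)
  (m₁,m₂)=(-1,-1/2): CG² = 1/5, CG = +√(1/5)   ← matches the target
  (m₁,m₂)=(-2,1/2): CG² = 4/5, CG = −√(4/5)
Pairs with CG² = 1/5: (-1,-1/2): +√(1/5)

(-1,-1/2): +√(1/5)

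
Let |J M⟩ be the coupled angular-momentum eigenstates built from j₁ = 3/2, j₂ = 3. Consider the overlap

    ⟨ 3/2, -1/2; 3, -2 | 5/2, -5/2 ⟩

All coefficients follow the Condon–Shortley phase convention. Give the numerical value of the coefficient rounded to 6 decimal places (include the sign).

triangle: 2!×1!×4!/8! = 48/40320
(j±m)!: 1!×2!×1!×5!×0!×5! = 28800
prefactor² = (2J+1)×Δ×N² = 1440/7
  k=1: −1/(1!×1!×1!×0!×0!×4!) = -1/24
Σ = -1/24  ⇒  CG² = 1440/7×(-1/24)² = 5/14
CG = −√(5/14) = -0.597614

-0.597614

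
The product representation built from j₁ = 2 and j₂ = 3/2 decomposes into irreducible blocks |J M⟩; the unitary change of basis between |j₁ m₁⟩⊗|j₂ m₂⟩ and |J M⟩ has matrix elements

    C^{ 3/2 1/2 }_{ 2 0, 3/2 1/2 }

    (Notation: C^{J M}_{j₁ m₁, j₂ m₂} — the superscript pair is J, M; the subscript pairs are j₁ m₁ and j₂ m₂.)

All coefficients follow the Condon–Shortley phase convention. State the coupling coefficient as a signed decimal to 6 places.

√[4·2!2!1!/6! · 2!2!2!1!2!1!] = √(16/45)
  +(−1)^1/∏(1,1,1,1,1,0)! = -1  (running -1)
  +(−1)^2/∏(2,0,0,0,2,1)! = 1/4  (running -3/4)
⟨..|..⟩ = √(16/45)·(-3/4) = -0.447214

−√(1/5) ≈ -0.447214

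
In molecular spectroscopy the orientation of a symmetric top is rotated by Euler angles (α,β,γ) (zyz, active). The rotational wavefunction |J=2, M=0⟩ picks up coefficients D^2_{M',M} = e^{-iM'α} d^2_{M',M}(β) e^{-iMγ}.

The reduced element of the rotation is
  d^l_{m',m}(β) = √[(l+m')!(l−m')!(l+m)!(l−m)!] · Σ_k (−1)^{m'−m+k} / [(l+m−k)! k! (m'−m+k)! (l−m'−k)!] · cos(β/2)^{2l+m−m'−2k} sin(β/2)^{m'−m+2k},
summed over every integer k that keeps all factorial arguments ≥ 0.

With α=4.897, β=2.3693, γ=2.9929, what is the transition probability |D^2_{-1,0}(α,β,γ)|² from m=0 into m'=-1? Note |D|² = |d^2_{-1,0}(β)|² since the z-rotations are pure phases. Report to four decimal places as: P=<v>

First d^2_{-1,0}(β=2.3693), then the phase factors e^{-i(-1)α} and e^{-i(0)γ}:
c=cos(2.369300/2)=0.376621, s=sin(2.369300/2)=0.926367; N=√[1·6·2·2]=4.898979
Admissible k: 1..2 (factorial args all ≥0)
  k=1: (−1)^0·4.8990/(2)·0.3766^3·0.9264^1 = +0.121220
  k=2: (−1)^1·4.8990/(2)·0.3766^1·0.9264^3 = -0.733382
d^2_{-1,0}(2.3693) = +0.121220 -0.733382 = -0.612162
|D^2_{-1,0}|² = |d^2_{-1,0}(β)|² = (-0.612162)² = 0.374742 (the z-rotation phases have unit modulus)

P=0.3747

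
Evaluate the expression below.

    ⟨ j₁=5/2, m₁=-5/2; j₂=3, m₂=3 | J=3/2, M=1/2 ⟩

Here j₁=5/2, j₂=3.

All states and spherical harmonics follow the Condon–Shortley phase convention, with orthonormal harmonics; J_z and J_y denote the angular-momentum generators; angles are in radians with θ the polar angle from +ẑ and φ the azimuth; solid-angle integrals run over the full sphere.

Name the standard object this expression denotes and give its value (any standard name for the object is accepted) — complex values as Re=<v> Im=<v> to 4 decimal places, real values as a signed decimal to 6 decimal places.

This is a Clebsch–Gordan (vector-coupling) coefficient.
j₁+j₂−J=4  J+j₁−j₂=1  J−j₁+j₂=2  j₁+j₂+J+1=8
(j₁±m₁, j₂±m₂, J±M) = (0,5,6,0,2,1)
P² = 5760/7
sum k=4..4:
  [4] +1/48 = 1/48
S = 1/48
C² = P²·S² = 5/14 ; C = +0.597614

Clebsch–Gordan coefficient, +√(5/14) ≈ +0.597614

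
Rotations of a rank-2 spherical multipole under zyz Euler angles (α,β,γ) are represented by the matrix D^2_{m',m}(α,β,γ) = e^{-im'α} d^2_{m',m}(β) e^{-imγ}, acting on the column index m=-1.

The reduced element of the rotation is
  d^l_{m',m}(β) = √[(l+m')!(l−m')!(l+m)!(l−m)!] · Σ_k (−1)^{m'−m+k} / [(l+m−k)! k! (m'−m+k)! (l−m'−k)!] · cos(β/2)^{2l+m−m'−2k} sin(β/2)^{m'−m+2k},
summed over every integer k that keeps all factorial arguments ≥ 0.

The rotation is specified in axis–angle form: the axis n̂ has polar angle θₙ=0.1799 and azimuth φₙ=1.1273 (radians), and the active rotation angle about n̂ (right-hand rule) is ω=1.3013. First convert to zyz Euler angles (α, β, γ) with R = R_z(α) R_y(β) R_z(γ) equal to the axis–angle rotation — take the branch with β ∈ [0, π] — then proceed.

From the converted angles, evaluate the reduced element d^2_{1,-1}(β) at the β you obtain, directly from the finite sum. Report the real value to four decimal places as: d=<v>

Axis–angle → zyz. n̂ = (sinθₙcosφₙ, sinθₙsinφₙ, cosθₙ) = (+0.076779, +0.161621, +0.983862), ω = 1.3013.
R = I cosω + sinω [n̂]ₓ + (1−cosω) n̂n̂ᵀ gives
  R = [+0.270572, -0.939244, +0.211215; +0.957454, +0.285413, +0.042668; -0.100359, +0.190684, +0.976508]
β = atan2(√(R₁₃²+R₂₃²), R₃₃) = 0.217185; α = atan2(R₂₃, R₁₃) mod 2π = 0.199330; γ = atan2(R₃₂, −R₃₁) mod 2π = 1.086322
d^2_{1,-1}(β=0.2172) via the finite sum:
With c≡cos(β/2)=0.994110 and s≡sin(β/2)=0.108379, N=[6·1·1·6]^{1/2}=6.000000
k∈{0,1} keeps every argument non-negative
  k=0: (−1)^2·6.0000/(2)·0.9941^2·0.1084^2 = +0.034824
  k=1: (−1)^3·6.0000/(6)·0.9941^0·0.1084^4 = -0.000138
d^2_{1,-1}(0.2172) = +0.034824 -0.000138 = +0.034686

d=0.0347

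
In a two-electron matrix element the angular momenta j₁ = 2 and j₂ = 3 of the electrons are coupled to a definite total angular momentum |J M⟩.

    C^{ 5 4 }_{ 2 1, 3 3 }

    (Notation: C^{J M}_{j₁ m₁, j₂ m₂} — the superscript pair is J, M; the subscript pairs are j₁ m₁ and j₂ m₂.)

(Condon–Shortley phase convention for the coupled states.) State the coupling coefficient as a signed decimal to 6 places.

+0.632456

triangle: 0!·4!·6!/11! = 17280/39916800
(j±m)!: 3!·1!·6!·0!·9!·1! = 1567641600
prefactor² = (2J+1)·Δ·N² = 7464960
  k=0: +1/(0!·0!·1!·6!·3!·0!) = 1/4320
Σ = 1/4320  ⇒  CG² = 7464960·(1/4320)² = 2/5
CG = +√(2/5) = +0.632456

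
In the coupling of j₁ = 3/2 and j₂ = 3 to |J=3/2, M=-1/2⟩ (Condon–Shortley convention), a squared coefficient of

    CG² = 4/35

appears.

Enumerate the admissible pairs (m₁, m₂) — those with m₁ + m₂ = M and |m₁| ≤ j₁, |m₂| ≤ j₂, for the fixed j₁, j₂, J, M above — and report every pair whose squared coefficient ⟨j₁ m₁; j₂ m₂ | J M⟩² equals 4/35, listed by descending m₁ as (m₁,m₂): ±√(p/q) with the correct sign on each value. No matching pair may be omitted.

(-3/2,1): −√(4/35)

Admissible pairs with m₁+m₂ = M = -1/2: (-3/2,1), (-1/2,0), (1/2,-1), (3/2,-2)
  (m₁,m₂)=(3/2,-2): CG² = 2/7, CG = +√(2/7)
  (m₁,m₂)=(1/2,-1): CG² = 12/35, CG = −√(12/35)
  (m₁,m₂)=(-1/2,0): CG² = 9/35, CG = +√(9/35)
  (m₁,m₂)=(-3/2,1): CG² = 4/35, CG = −√(4/35)   ← matches the target
Pairs with CG² = 4/35: (-3/2,1): −√(4/35)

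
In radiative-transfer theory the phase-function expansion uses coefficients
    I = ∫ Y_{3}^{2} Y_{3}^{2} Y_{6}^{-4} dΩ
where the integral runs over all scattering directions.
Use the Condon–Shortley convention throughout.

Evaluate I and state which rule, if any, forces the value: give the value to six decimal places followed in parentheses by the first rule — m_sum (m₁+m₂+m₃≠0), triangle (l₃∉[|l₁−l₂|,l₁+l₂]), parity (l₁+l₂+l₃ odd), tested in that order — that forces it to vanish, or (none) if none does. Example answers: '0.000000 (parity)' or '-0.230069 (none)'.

0.266131 (none)

m-sum 0 ✓  L=12 even ✓  0≤6≤6 ✓
Π(2lᵢ+1) = 7×7×13 = 637
triangle coeff Δ(3,3,6) = 1/12012
Σ_t [0,0]: t=0:+1/1296 = 1/1296
(3j)²=100/3003 [(3 3 6; 0 0 0)], sign=+1
Σ_t [0,0]: t=0:+1/14400 = 1/14400
(3j)²=6/143 [(3 3 6; 2 2 -4)], sign=+1
⇒ 4πI² = 1400/1573
I = (+1)√(1400/1573/(4π)) = 0.26613055
No selection rule forces the value: the integral is nonzero (none).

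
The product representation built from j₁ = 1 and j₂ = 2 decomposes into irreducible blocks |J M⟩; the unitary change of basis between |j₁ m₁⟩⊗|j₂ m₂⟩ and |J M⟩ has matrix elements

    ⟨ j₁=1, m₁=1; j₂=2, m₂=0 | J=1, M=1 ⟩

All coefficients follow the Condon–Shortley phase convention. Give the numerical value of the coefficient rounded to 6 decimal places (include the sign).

+√(1/10) ≈ +0.316228

√[3·2!0!2!/5! · 2!0!2!2!2!0!] = √(8/5)
  +(−1)^0/∏(0,2,0,2,0,0)! = 1/4  (running 1/4)
⟨..|..⟩ = √(8/5)·(1/4) = +0.316228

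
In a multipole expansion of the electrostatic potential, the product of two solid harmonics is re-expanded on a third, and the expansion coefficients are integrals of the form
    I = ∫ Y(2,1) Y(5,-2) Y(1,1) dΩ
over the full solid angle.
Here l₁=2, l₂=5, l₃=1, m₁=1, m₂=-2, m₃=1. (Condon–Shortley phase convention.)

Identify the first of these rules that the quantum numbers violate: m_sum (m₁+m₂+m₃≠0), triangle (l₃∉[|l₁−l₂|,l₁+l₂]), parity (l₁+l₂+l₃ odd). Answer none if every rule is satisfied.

m₁+m₂+m₃ = 1 − 2 + 1 = 0  ✓
triangle: need |l₁−l₂| ≤ l₃ ≤ l₁+l₂ = [3,7]; l₃=1 is outside  ✗
parity: l₁+l₂+l₃ = 8 is even

triangle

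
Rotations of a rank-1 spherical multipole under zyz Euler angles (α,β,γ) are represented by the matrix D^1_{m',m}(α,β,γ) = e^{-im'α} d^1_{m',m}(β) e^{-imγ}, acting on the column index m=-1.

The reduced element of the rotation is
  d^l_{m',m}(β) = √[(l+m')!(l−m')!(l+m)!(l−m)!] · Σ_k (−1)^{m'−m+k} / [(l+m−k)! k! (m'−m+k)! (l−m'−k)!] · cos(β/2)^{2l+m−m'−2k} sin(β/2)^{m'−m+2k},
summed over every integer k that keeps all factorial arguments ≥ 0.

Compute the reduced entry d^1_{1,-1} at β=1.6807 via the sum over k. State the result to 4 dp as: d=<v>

d^1_{1,-1}(β=1.6807) via the finite sum:
c=cos(1.680700/2)=0.667202, s=sin(1.680700/2)=0.744877; N=√[2·1·1·2]=2.000000
Admissible k: 0..0 (factorial args all ≥0)
  k=0: (−1)^2·2.0000/(2)·0.6672^0·0.7449^2 = +0.554841
d^1_{1,-1}(1.6807) = +0.554841

d=0.5548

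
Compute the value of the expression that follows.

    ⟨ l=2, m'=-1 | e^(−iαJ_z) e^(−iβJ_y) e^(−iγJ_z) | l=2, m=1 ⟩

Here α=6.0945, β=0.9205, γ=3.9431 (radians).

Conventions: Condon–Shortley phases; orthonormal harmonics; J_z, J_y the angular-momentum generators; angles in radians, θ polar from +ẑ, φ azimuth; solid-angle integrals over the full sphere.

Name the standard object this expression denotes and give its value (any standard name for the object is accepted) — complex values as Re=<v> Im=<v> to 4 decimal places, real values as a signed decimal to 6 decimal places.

Wigner D-matrix element, Re=-0.2393 Im=0.3647

This is a Wigner D-matrix element — the rotation-matrix element ⟨l m'| R(α,β,γ) |l m⟩ in the angular-momentum basis.
Split into d^2_{-1,1}(β=0.9205) × two z-phases.
c=cos(0.920500/2)=0.895941, s=sin(0.920500/2)=0.444172; N=√[1·6·6·1]=6.000000
k: max(0,(1)−(-1))=2 … min(2+(1),2−(-1))=3
  k=2: (−1)^0·6.0000/(2)·0.8959^2·0.4442^2 = +0.475098
  k=3: (−1)^1·6.0000/(6)·0.8959^0·0.4442^4 = -0.038923
d^2_{-1,1}(0.9205) = +0.475098 -0.038923 = +0.436175
Phases: e^{-i·(-1)·6.0945}=+0.982252-0.187568i, e^{-i·(1)·3.9431}=-0.695625+0.718405i ⇒ D=-0.239255+0.364700i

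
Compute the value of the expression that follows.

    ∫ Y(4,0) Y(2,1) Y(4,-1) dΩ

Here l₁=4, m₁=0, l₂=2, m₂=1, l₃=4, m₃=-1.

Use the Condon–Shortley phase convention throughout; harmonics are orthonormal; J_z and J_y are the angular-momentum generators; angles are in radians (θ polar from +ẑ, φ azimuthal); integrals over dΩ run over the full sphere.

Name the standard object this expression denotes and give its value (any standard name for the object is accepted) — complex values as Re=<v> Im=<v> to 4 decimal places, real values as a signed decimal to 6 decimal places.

This is a Gaunt coefficient — the integral of a triple product of spherical harmonics over the sphere.
Rules hold: Σm=0, L=10 even, 2≤4≤6.
N = 9·5·9 = 405
Δ = 2!·6!·2!/11! = 1/13860
Racah Σ t=0..2: t=0:+1/192 t=1:−1/36 t=2:+1/192 = -5/288
⇒ 3j(4 2 4; 0 0 0)² = 20/693, sgn -1
Racah Σ t=1..2: t=1:−1/72 t=2:+1/96 = -1/288
⇒ 3j(4 2 4; 0 1 -1)² = 1/462, sgn +1
4πI² = N·(3j₀)²·(3jₘ)² = 150/5929
I = -1·√(0.0252994/4π) = -0.04486937

Gaunt coefficient, -0.044869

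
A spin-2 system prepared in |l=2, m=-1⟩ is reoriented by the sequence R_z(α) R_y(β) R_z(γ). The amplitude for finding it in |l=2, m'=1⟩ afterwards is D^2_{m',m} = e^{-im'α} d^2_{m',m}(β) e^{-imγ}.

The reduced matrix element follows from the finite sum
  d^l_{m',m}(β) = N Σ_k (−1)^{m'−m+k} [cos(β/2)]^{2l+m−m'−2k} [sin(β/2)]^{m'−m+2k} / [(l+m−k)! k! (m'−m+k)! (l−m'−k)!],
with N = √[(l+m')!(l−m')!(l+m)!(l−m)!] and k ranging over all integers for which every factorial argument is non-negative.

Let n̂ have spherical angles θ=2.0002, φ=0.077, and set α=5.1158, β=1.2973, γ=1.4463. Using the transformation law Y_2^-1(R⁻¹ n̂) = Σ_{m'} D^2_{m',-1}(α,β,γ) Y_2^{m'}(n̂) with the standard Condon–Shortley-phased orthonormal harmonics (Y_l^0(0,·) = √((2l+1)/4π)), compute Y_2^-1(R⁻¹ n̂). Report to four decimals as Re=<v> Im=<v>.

Need the full column D^2_{m',-1} for m'=−2..2 at α=5.1158, β=1.2973, γ=1.4463.
cos(β/2)=0.796900, sin(β/2)=0.604111
d^2_{-2,-1}: single k=1 term ⇒ +0.611446;  D = +0.385578-0.474549i
d^2_{-1,-1}: k∈[0..1] ⇒ +0.403288 -0.695285 = -0.291997;  D = -0.280712-0.080390i
d^2_{0,-1}: k∈[0..1] ⇒ -0.748866 +0.430358 = -0.318508;  D = -0.039551-0.316043i
d^2_{1,-1}: k∈[0..1] ⇒ +0.695285 -0.133189 = +0.562096;  D = -0.485574+0.283143i
d^2_{2,-1}: single k=0 term ⇒ -0.351386;  D = +0.281955+0.209699i
Y_2^{m'}(θ=2.0002,φ=0.077) and Σ D·Y over m':
  (+0.3856-0.4745i)·(+0.3155-0.0490i)  (-0.2807-0.0804i)·(-0.2916+0.0225i)  (-0.0396-0.3160i)·(-0.1514+0.0000i)  (-0.4856+0.2831i)·(+0.2916+0.0225i)  (+0.2820+0.2097i)·(+0.3155+0.0490i)
Y_2^-1(R⁻¹ n̂) = +0.118815+0.047956i

Re=0.1188 Im=0.0480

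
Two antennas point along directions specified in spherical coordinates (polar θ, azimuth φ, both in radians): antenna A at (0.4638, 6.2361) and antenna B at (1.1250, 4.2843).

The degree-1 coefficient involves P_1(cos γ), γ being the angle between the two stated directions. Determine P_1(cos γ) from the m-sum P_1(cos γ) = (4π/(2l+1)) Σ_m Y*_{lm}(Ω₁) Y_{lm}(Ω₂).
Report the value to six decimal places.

Term-by-term m-sum for l=1 (normalisation 4π/3 = 4.188790):
  m=-1: Y*=0.15439 - 0.00727j  Y=-0.12941 + 0.28360j  product -0.01792 + 0.04472j
  m=+0: Y*=0.43699 + 0.00000j  Y=0.21067 + 0.00000j  product 0.09206 + 0.00000j
  m=+1: Y*=-0.15439 - 0.00727j  Y=0.12941 + 0.28360j  product -0.01792 - 0.04472j
Σ over m = 0.05623 + 0.00000j; ×(4π/3) → 0.23554 + 0.00000j. Real part: 0.235536

0.235536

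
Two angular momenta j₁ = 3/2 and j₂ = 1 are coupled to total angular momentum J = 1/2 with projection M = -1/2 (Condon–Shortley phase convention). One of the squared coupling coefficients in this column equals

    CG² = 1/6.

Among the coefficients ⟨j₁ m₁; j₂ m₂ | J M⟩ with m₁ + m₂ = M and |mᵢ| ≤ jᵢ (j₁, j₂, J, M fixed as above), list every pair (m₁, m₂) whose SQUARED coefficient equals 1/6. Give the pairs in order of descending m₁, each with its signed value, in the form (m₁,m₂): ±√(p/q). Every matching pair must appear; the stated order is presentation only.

Admissible pairs with m₁+m₂ = M = -1/2: (-3/2,1), (-1/2,0), (1/2,-1)
  (m₁,m₂)=(1/2,-1): CG² = 1/6, CG = +√(1/6)   ← matches the target
  (m₁,m₂)=(-1/2,0): CG² = 1/3, CG = −√(1/3)
  (m₁,m₂)=(-3/2,1): CG² = 1/2, CG = +√(1/2)
Pairs with CG² = 1/6: (1/2,-1): +√(1/6)

(1/2,-1): +√(1/6)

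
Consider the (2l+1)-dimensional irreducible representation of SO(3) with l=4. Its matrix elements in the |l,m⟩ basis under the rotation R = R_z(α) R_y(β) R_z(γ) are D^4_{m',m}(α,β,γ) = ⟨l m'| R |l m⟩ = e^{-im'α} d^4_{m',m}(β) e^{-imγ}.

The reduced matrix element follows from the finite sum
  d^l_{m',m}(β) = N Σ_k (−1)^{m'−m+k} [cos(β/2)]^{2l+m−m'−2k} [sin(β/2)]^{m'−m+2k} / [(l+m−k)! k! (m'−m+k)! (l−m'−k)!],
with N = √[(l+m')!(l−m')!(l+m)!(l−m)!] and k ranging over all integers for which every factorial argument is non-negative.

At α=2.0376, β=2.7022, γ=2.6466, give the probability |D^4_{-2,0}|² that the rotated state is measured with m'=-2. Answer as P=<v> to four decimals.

First d^4_{-2,0}(β=2.7022), then the phase factors e^{-i(-2)α} and e^{-i(0)γ}:
c=cos(2.702200/2)=0.217933, s=sin(2.702200/2)=0.975964; N=√[2·720·24·24]=910.735966
k: max(0,(0)−(-2))=2 … min(4+(0),4−(-2))=4
  k=2: (−1)^0·910.7360/(96)·0.2179^6·0.9760^2 = +0.000968
  k=3: (−1)^1·910.7360/(36)·0.2179^4·0.9760^4 = -0.051775
  k=4: (−1)^2·910.7360/(96)·0.2179^2·0.9760^6 = +0.389377
d^4_{-2,0}(2.7022) = +0.000968 -0.051775 +0.389377 = +0.338570
|D^4_{-2,0}|² = |d^4_{-2,0}(β)|² = (+0.338570)² = 0.114630 (the z-rotation phases have unit modulus)

P=0.1146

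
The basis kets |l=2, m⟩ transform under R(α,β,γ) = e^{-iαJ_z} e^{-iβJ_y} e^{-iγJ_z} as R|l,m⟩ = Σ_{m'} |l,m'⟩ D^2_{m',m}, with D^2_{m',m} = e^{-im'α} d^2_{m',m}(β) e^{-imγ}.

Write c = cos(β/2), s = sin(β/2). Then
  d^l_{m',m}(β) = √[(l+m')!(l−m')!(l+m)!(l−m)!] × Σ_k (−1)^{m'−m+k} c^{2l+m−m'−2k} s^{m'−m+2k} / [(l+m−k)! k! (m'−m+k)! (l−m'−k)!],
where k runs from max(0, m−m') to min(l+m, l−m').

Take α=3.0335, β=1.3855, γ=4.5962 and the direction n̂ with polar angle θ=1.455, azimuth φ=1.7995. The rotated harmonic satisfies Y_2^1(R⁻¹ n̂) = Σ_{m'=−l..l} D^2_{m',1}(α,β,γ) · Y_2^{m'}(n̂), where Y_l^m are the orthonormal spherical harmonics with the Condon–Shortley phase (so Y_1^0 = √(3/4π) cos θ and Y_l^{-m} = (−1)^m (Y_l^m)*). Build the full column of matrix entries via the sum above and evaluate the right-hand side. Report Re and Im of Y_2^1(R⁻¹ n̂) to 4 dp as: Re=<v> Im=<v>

Need the full column D^2_{m',1} for m'=−2..2 at α=3.0335, β=1.3855, γ=4.5962.
cos(β/2)=0.769493, sin(β/2)=0.638656
d^2_{-2,1}: single k=3 term ⇒ +0.400899;  D = +0.040022+0.398896i
d^2_{-1,1}: k∈[2..3] ⇒ +0.724542 -0.166367 = +0.558175;  D = +0.004519-0.558157i
d^2_{0,1}: k∈[1..2] ⇒ +0.712780 -0.490999 = +0.221782;  D = -0.025711+0.220286i
d^2_{1,1}: k∈[0..1] ⇒ +0.350605 -0.724542 = -0.373938;  D = -0.083166+0.364572i
d^2_{2,1}: single k=0 term ⇒ -0.581983;  D = +0.189894-0.550131i
Y_2^{m'}(θ=1.455,φ=1.7995) and Σ D·Y over m':
  (+0.0400+0.3989i)·(-0.3419+0.1683i)  (+0.0045-0.5582i)·(-0.0201-0.0864i)  (-0.0257+0.2203i)·(-0.3028+0.0000i)  (-0.0832+0.3646i)·(+0.0201-0.0864i)  (+0.1899-0.5501i)·(-0.3419-0.1683i)
Y_2^1(R⁻¹ n̂) = -0.249043-0.014867i

Re=-0.2490 Im=-0.0149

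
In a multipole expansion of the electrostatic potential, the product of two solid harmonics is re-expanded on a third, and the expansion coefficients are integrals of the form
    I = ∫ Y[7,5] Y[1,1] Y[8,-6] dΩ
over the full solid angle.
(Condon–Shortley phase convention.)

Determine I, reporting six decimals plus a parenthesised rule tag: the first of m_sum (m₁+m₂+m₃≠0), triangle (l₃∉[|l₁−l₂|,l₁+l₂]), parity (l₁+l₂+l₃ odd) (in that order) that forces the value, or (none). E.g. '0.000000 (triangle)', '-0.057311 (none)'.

m-sum 0 ✓  L=16 even ✓  6≤8≤8 ✓
Π(2lᵢ+1) = 15×3×17 = 765
triangle coeff Δ(7,1,8) = 1/2040
Σ_t [0,0]: t=0:+1/25401600 = 1/25401600
(3j)²=8/255 [(7 1 8; 0 0 0)], sign=+1
Σ_t [0,0]: t=0:+1/1916006400 = 1/1916006400
(3j)²=91/2040 [(7 1 8; 5 1 -6)], sign=+1
⇒ 4πI² = 91/85
I = (+1)√(91/85/(4π)) = 0.29188132
No selection rule forces the value: the integral is nonzero (none).

0.291881 (none)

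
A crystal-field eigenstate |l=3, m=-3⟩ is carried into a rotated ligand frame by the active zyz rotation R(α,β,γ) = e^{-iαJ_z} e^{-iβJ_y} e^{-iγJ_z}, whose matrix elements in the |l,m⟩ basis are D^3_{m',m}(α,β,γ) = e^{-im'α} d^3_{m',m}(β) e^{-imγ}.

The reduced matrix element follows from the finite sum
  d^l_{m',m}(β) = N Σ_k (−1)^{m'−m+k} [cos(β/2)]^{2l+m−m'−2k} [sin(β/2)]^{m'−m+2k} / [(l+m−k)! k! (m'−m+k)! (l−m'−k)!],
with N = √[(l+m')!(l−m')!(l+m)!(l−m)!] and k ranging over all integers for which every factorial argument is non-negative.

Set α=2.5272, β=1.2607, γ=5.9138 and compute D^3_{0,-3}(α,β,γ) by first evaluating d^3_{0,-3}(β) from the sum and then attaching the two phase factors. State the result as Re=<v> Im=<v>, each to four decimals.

D^3_{0,-3}(2.5272,1.2607,5.9138) = e^{-i·0·2.5272}·d^3_{0,-3}(1.2607)·e^{-i·-3·5.9138}. Compute d first:
Half-angle: c=0.807821, s=0.589428. N=√(6·6·1·720)=160.996894
Admissible k: 0..0 (factorial args all ≥0)
  k=0: (−1)^3·160.9969/(36)·0.8078^3·0.5894^3 = -0.482783
d^3_{0,-3}(1.2607) = -0.482783
D = (+1.000000+0.000000i)·(-0.482783)·(+0.446312-0.894877i) = -0.215472+0.432032i

Re=-0.2155 Im=0.4320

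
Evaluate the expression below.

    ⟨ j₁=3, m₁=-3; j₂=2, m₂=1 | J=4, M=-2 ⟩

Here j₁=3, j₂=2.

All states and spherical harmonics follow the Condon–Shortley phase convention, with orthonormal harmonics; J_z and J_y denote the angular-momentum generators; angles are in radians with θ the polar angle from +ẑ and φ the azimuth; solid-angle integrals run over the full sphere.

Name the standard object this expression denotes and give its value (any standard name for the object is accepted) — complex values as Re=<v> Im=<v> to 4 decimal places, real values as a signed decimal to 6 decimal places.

This is a Clebsch–Gordan (vector-coupling) coefficient.
√[9·1!5!3!/10! · 0!6!3!1!2!6!] = √(77760/7)
  +(−1)^1/∏(1,0,5,2,0,1)! = -1/240  (running -1/240)
⟨..|..⟩ = √(77760/7)·(-1/240) = -0.439155

Clebsch–Gordan coefficient, −√(27/140) ≈ -0.439155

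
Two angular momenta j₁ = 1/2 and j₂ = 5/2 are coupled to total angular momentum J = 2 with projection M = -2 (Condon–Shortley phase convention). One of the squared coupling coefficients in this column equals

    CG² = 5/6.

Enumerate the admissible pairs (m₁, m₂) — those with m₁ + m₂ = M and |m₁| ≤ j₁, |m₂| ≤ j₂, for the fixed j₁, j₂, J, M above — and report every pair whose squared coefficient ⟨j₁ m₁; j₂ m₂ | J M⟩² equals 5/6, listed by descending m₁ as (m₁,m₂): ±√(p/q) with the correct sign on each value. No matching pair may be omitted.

(1/2,-5/2): +√(5/6)

Admissible pairs with m₁+m₂ = M = -2: (-1/2,-3/2), (1/2,-5/2)
  (m₁,m₂)=(1/2,-5/2): CG² = 5/6, CG = +√(5/6)   ← matches the target
  (m₁,m₂)=(-1/2,-3/2): CG² = 1/6, CG = −√(1/6)
Pairs with CG² = 5/6: (1/2,-5/2): +√(5/6)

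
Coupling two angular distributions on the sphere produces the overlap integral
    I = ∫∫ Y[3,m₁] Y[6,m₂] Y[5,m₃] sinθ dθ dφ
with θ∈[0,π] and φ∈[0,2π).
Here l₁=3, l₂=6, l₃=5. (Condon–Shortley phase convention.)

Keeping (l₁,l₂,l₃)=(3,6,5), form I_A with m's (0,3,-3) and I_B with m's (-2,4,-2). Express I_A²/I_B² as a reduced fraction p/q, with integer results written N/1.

Same 3,6,5: normalisation and zero-m 3j drop out of the ratio.
A: Δ: 4! 2! 8! / 15! → 1/675675; sum: t=1:−1/483840 t=2:+1/20160 t=3:−1/17280 = -1/96768; 3j²(3 6 5; 0 3 -3) = Δ·Π!·Σ² = 1/1001  (sign -1)
B: Δ: 4! 2! 8! / 15! → 1/675675; sum: t=3:−1/60480 t=4:+1/34560 = 1/80640; 3j²(3 6 5; -2 4 -2) = Δ·Π!·Σ² = 6/1001  (sign -1)
I_A²/I_B² = (1/1001)/(6/1001) = 1/6

1/6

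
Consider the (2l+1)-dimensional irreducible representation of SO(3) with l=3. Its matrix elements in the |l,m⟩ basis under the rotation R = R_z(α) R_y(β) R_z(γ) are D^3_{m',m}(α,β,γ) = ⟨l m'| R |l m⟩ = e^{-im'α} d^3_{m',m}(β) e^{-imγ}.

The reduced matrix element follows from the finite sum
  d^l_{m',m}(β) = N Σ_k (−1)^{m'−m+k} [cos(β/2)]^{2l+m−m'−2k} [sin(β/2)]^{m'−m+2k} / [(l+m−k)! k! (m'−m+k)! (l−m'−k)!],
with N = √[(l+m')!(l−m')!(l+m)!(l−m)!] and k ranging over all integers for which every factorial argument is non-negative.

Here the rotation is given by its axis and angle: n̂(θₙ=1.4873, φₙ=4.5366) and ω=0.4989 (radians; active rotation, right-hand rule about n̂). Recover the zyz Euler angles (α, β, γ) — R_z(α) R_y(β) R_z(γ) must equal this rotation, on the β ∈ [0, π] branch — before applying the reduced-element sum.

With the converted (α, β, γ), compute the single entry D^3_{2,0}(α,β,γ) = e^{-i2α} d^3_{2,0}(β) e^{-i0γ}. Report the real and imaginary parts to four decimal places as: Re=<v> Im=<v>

Axis–angle → zyz. n̂ = (sinθₙcosφₙ, sinθₙsinφₙ, cosθₙ) = (-0.174276, -0.981159, +0.083399), ω = 0.4989.
R = I cosω + sinω [n̂]ₓ + (1−cosω) n̂n̂ᵀ gives
  R = [+0.881811, -0.019061, -0.471217; +0.060746, +0.995450, +0.073410; +0.467674, -0.093358, +0.878957]
β = atan2(√(R₁₃²+R₂₃²), R₃₃) = 0.497125; α = atan2(R₂₃, R₁₃) mod 2π = 2.987047; γ = atan2(R₃₂, −R₃₁) mod 2π = 3.338625
First d^3_{2,0}(β=0.4971), then the phase factors e^{-i(2)α} and e^{-i(0)γ}:
Half-angle: c=0.969267, s=0.246011. N=√(120·1·6·6)=65.726707
k: max(0,(0)−(2))=0 … min(3+(0),3−(2))=1
  k=0: (−1)^2·65.7267/(12)·0.9693^4·0.2460^2 = +0.292579
  k=1: (−1)^3·65.7267/(12)·0.9693^2·0.2460^4 = -0.018848
d^3_{2,0}(0.4971) = +0.292579 -0.018848 = +0.273731
Phases: e^{-i·(2)·2.9870}=+0.952610+0.304193i, e^{-i·(0)·3.3386}=+1.000000+0.000000i ⇒ D=+0.260759+0.083267i

Re=0.2608 Im=0.0833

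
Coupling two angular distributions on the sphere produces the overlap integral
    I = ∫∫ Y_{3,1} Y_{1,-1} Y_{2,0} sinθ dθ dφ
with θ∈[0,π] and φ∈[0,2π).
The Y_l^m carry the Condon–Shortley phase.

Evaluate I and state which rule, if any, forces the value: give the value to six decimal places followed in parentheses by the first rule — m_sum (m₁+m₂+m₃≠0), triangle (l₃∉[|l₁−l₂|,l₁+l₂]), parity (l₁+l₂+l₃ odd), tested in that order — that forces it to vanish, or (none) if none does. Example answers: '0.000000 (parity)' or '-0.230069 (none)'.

Checks pass: Σm=0; 6 even; l₃=2∈[2,4].
(2·3+1)(2·1+1)(2·2+1) = 105
Δ: 2! 4! 0! / 7! → 1/105
sum: t=1:−1/4 = -1/4
3j²(3 1 2; 0 0 0) = Δ·Π!·Σ² = 3/35  (sign -1)
sum: t=0:+1/8 = 1/8
3j²(3 1 2; 1 -1 0) = Δ·Π!·Σ² = 2/35  (sign +1)
combine: 4πI² = 105·3/35·2/35 = 18/35
take √, sign -1: I = -0.20230066
No selection rule forces the value: the integral is nonzero (none).

-0.202301 (none)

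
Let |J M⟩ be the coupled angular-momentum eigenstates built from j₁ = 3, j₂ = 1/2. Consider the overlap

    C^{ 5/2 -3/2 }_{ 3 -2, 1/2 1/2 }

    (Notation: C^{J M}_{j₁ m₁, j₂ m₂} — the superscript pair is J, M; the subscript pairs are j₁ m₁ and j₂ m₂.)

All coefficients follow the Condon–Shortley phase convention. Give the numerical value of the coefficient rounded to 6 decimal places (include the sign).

-0.845154

j₁+j₂−J=1  J+j₁−j₂=5  J−j₁+j₂=0  j₁+j₂+J+1=7
(j₁±m₁, j₂±m₂, J±M) = (1,5,1,0,1,4)
P² = 2880/7
sum k=1..1:
  [1] −1/24 = -1/24
S = -1/24
C² = P²·S² = 5/7 ; C = -0.845154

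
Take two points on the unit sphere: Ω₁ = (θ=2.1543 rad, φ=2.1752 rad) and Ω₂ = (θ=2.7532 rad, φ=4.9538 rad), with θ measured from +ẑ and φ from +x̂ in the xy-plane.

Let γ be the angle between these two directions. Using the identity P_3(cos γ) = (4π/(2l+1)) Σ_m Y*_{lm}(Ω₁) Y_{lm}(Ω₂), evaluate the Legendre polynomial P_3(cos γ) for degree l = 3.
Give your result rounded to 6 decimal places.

-0.297041

Expand P_3 via completeness: Σ_{m} conj(Y_{3,m}) at Ω₁ times Y_{3,m} at Ω₂ —
  [-3]  conj(Y_{3,-3})(Ω₁) = +0.235407+0.058211i ; Y_{3,-3}(Ω₂) = -0.015014-0.016972i ; Δ = -0.002546-0.004869i
  [-2]  conj(Y_{3,-2})(Ω₁) = +0.138873+0.366734i ; Y_{3,-2}(Ω₂) = +0.120145-0.062980i ; Δ = +0.039782+0.035315i
  [-1]  conj(Y_{3,-1})(Ω₁) = -0.079352+0.114899i ; Y_{3,-1}(Ω₂) = +0.096058+0.390142i ; Δ = -0.052449-0.019921i
  [+0]  conj(Y_{3,0})(Ω₁) = +0.304756-0.000000i ; Y_{3,0}(Ω₂) = -0.443100+0.000000i ; Δ = -0.135037+0.000000i
  [+1]  conj(Y_{3,1})(Ω₁) = +0.079352+0.114899i ; Y_{3,1}(Ω₂) = -0.096058+0.390142i ; Δ = -0.052449+0.019921i
  [+2]  conj(Y_{3,2})(Ω₁) = +0.138873-0.366734i ; Y_{3,2}(Ω₂) = +0.120145+0.062980i ; Δ = +0.039782-0.035315i
  [+3]  conj(Y_{3,3})(Ω₁) = -0.235407+0.058211i ; Y_{3,3}(Ω₂) = +0.015014-0.016972i ; Δ = -0.002546+0.004869i
Σ over m = -0.165465+0.000000i; ×(4π/7) → -0.297041+0.000000i. Real part: -0.297041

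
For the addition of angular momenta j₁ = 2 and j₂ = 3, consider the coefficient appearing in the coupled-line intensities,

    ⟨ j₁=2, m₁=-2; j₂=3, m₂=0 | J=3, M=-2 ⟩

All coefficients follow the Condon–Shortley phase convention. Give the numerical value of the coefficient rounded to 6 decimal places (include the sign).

+√(1/3) ≈ +0.577350

triangle: 2!·2!·4!/9! = 96/362880
(j±m)!: 0!·4!·3!·3!·1!·5! = 103680
prefactor² = (2J+1)·Δ·N² = 192
  k=2: +1/(2!·0!·2!·1!·0!·3!) = 1/24
Σ = 1/24  ⇒  CG² = 192·(1/24)² = 1/3
CG = +√(1/3) = +0.577350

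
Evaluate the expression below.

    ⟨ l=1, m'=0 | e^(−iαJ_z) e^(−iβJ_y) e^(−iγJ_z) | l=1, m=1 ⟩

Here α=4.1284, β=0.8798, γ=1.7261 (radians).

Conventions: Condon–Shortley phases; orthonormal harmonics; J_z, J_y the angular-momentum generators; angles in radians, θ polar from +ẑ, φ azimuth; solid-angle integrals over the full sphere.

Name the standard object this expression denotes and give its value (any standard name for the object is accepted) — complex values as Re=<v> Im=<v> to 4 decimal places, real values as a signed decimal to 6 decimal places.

This is a Wigner D-matrix element — the rotation-matrix element ⟨l m'| R(α,β,γ) |l m⟩ in the angular-momentum basis.
First d^1_{0,1}(β=0.8798), then the phase factors e^{-i(0)α} and e^{-i(1)γ}:
c=cos(0.879800/2)=0.904794, s=sin(0.879800/2)=0.425849; N=√[1·1·2·1]=1.414214
The bounds max(0,m−m')=1 and min(l+m,l−m')=1 give 1 term
  k=1: (−1)^0·1.4142/(1)·0.9048^1·0.4258^1 = +0.544905
d^1_{0,1}(0.8798) = +0.544905
D = (+1.000000+0.000000i)·(+0.544905)·(-0.154680-0.987965i) = -0.084286-0.538346i

Wigner D-matrix element, Re=-0.0843 Im=-0.5383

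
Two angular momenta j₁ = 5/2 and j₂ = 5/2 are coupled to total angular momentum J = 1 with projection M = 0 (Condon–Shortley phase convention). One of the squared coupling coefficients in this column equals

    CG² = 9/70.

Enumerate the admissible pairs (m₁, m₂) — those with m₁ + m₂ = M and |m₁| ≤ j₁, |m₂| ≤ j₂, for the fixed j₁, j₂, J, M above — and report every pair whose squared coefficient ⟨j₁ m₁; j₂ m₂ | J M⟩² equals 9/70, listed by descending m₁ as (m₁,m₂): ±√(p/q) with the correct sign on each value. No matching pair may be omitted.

(3/2,-3/2): −√(9/70); (-3/2,3/2): −√(9/70)

Admissible pairs with m₁+m₂ = M = 0: (-5/2,5/2), (-3/2,3/2), (-1/2,1/2), (1/2,-1/2), (3/2,-3/2), (5/2,-5/2)
  (m₁,m₂)=(5/2,-5/2): CG² = 5/14, CG = +√(5/14)
  (m₁,m₂)=(3/2,-3/2): CG² = 9/70, CG = −√(9/70)   ← matches the target
  (m₁,m₂)=(1/2,-1/2): CG² = 1/70, CG = +√(1/70)
  (m₁,m₂)=(-1/2,1/2): CG² = 1/70, CG = +√(1/70)
  (m₁,m₂)=(-3/2,3/2): CG² = 9/70, CG = −√(9/70)   ← matches the target
  (m₁,m₂)=(-5/2,5/2): CG² = 5/14, CG = +√(5/14)
Pairs with CG² = 9/70: (3/2,-3/2): −√(9/70); (-3/2,3/2): −√(9/70)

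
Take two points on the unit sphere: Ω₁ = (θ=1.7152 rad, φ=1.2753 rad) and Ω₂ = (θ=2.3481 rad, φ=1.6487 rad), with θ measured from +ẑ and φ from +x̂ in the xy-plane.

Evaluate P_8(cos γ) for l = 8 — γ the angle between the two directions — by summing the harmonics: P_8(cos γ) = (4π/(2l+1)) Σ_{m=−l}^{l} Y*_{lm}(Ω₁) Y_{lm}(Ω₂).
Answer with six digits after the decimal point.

0.170612

Term-by-term m-sum for l=8 (normalisation 4π/17 = 0.739198):
  m=-8: (-0.33780 - 0.33258j) × (0.02789 - 0.02005j) = -0.01609 - 0.00250j  (running Σ = -0.01609 - 0.00250j)
  m=-7: (0.24229 - 0.13163j) × (-0.07013 - 0.11559j) = -0.03221 - 0.01877j  (running Σ = -0.04830 - 0.02128j)
  m=-6: (-0.04894 - 0.23874j) × (-0.28116 + 0.14191j) = 0.04764 + 0.06018j  (running Σ = -0.00066 + 0.03890j)
  m=-5: (0.29736 + 0.02783j) × (0.17450 + 0.42510j) = 0.04006 + 0.13126j  (running Σ = 0.03940 + 0.17016j)
  m=-4: (0.06020 - 0.14694j) × (0.32740 - 0.10546j) = 0.00421 - 0.05446j  (running Σ = 0.04361 + 0.11570j)
  m=-3: (0.23392 + 0.19083j) × (0.01812 + 0.07612j) = -0.01029 + 0.02126j  (running Σ = 0.03333 + 0.13697j)
  m=-2: (0.09880 - 0.06630j) × (0.38016 - 0.05972j) = 0.03360 - 0.03110j  (running Σ = 0.06693 + 0.10586j)
  m=-1: (0.08777 + 0.28834j) × (-0.00818 - 0.10473j) = 0.02948 - 0.01155j  (running Σ = 0.09641 + 0.09432j)
  m=0: (0.10699 + 0.00000j) × (0.35508 + 0.00000j) = 0.03799 + 0.00000j  (running Σ = 0.13440 + 0.09432j)
  m=1: (-0.08777 + 0.28834j) × (0.00818 - 0.10473j) = 0.02948 + 0.01155j  (running Σ = 0.16388 + 0.10586j)
  m=2: (0.09880 + 0.06630j) × (0.38016 + 0.05972j) = 0.03360 + 0.03110j  (running Σ = 0.19748 + 0.13697j)
  m=3: (-0.23392 + 0.19083j) × (-0.01812 + 0.07612j) = -0.01029 - 0.02126j  (running Σ = 0.18719 + 0.11570j)
  m=4: (0.06020 + 0.14694j) × (0.32740 + 0.10546j) = 0.00421 + 0.05446j  (running Σ = 0.19141 + 0.17016j)
  m=5: (-0.29736 + 0.02783j) × (-0.17450 + 0.42510j) = 0.04006 - 0.13126j  (running Σ = 0.23146 + 0.03890j)
  m=6: (-0.04894 + 0.23874j) × (-0.28116 - 0.14191j) = 0.04764 - 0.06018j  (running Σ = 0.27910 - 0.02128j)
  m=7: (-0.24229 - 0.13163j) × (0.07013 - 0.11559j) = -0.03221 + 0.01877j  (running Σ = 0.24690 - 0.00250j)
  m=8: (-0.33780 + 0.33258j) × (0.02789 + 0.02005j) = -0.01609 + 0.00250j  (running Σ = 0.23081 - 0.00000j)
Total Σ_m = 0.23081 - 0.00000j. Multiply by 0.739198: 0.17061 - 0.00000j. P_8(cos γ) = 0.170612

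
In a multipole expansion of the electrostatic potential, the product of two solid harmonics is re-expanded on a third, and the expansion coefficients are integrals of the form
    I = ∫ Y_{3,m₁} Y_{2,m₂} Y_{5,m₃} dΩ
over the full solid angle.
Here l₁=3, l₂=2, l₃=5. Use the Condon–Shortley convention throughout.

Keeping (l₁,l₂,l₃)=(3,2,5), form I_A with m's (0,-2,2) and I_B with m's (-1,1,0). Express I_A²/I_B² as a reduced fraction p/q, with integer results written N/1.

Shared (l₁,l₂,l₃)=(3,2,5): N and (l;000)² cancel in I_A²/I_B².
A: Δ = 0!·6!·4!/11! = 1/2310; Racah Σ t=0..0: t=0:+1/864 = 1/864; ⇒ 3j(3 2 5; 0 -2 2)² = 1/66, sgn -1
B: Δ = 0!·6!·4!/11! = 1/2310; Racah Σ t=0..0: t=0:+1/288 = 1/288; ⇒ 3j(3 2 5; -1 1 0)² = 5/231, sgn -1
I_A²/I_B² = (1/66)/(5/231) = 7/10

7/10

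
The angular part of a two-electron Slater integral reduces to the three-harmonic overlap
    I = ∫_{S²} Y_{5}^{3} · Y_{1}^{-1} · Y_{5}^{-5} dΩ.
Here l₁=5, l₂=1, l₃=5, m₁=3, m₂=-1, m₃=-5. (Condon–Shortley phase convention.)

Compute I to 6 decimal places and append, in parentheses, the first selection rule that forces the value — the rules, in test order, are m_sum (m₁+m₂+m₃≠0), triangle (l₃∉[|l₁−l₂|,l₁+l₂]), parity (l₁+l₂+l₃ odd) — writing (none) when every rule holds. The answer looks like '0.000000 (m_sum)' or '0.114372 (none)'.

0.000000 (m_sum)

Σmᵢ = -3 ≠ 0, so the φ-integral vanishes; I = 0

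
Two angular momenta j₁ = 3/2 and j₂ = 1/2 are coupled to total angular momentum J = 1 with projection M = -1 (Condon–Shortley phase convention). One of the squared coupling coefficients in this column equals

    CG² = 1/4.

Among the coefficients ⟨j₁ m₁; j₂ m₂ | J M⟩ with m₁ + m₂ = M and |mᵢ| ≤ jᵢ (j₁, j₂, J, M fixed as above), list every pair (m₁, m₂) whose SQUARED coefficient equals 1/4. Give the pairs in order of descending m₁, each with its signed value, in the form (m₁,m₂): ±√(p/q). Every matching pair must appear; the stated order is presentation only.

(-1/2,-1/2): +√(1/4)

Admissible pairs with m₁+m₂ = M = -1: (-3/2,1/2), (-1/2,-1/2)
  (m₁,m₂)=(-1/2,-1/2): CG² = 1/4, CG = +√(1/4)   ← matches the target
  (m₁,m₂)=(-3/2,1/2): CG² = 3/4, CG = −√(3/4)
Pairs with CG² = 1/4: (-1/2,-1/2): +√(1/4)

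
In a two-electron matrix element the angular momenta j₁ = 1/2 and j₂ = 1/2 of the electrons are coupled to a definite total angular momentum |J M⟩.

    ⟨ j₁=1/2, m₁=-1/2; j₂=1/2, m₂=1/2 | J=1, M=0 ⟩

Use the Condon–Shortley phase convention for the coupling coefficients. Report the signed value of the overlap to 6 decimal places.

+0.707107

triangle: 0!×1!×1!/3! = 1/6
(j±m)!: 0!×1!×1!×0!×1!×1! = 1
prefactor² = (2J+1)×Δ×N² = 1/2
  k=0: +1/(0!×0!×1!×1!×0!×0!) = 1
Σ = 1  ⇒  CG² = 1/2×1² = 1/2
CG = +√(1/2) = +0.707107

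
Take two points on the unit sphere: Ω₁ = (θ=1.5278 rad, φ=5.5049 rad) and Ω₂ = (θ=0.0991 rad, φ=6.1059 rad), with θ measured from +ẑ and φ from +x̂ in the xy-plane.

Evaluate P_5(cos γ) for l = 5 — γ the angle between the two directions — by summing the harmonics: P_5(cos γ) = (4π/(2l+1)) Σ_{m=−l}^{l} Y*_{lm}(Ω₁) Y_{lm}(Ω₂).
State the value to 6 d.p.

0.216489

Expand P_5 via completeness: Σ_{m} conj(Y_{5,m}) at Ω₁ times Y_{5,m} at Ω₂ —
  term(m=-5) = (-0.000002, -0.000000)   from Y*(Ω₁)=(-0.338086, 0.314855), Y(Ω₂)=(0.000003, 0.000003)
  term(m=-4) = (-0.000007, -0.000006)   from Y*(Ω₁)=(-0.062829, -0.001788), Y(Ω₂)=(0.000106, 0.000091)
  term(m=-3) = (0.000207, 0.000875)   from Y*(Ω₁)=(0.234712, 0.244949), Y(Ω₂)=(0.002285, 0.001344)
  term(m=-2) = (-0.000848, 0.002194)   from Y*(Ω₁)=(-0.001029, 0.072302), Y(Ω₂)=(0.030508, 0.011295)
  term(m=-1) = (0.062961, -0.043166)   from Y*(Ω₁)=(0.221990, -0.218854), Y(Ω₂)=(0.241044, 0.043187)
  term(m=+0) = (0.064881, 0.000000)   from Y*(Ω₁)=(0.074754, -0.000000), Y(Ω₂)=(0.867921, 0.000000)
  term(m=+1) = (0.062961, 0.043166)   from Y*(Ω₁)=(-0.221990, -0.218854), Y(Ω₂)=(-0.241044, 0.043187)
  term(m=+2) = (-0.000848, -0.002194)   from Y*(Ω₁)=(-0.001029, -0.072302), Y(Ω₂)=(0.030508, -0.011295)
  term(m=+3) = (0.000207, -0.000875)   from Y*(Ω₁)=(-0.234712, 0.244949), Y(Ω₂)=(-0.002285, 0.001344)
  term(m=+4) = (-0.000007, 0.000006)   from Y*(Ω₁)=(-0.062829, 0.001788), Y(Ω₂)=(0.000106, -0.000091)
  term(m=+5) = (-0.000002, 0.000000)   from Y*(Ω₁)=(0.338086, 0.314855), Y(Ω₂)=(-0.000003, 0.000003)
Σ over m = (0.189504, 0.000000); ×(4π/11) → (0.216489, 0.000000). Real part: 0.216489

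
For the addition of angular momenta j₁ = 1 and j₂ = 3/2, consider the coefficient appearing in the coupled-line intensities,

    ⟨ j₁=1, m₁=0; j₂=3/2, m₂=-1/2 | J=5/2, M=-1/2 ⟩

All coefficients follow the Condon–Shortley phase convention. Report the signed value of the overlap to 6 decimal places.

+0.774597

j₁+j₂−J=0  J+j₁−j₂=2  J−j₁+j₂=3  j₁+j₂+J+1=6
(j₁±m₁, j₂±m₂, J±M) = (1,1,1,2,2,3)
P² = 12/5
sum k=0..0:
  [0] +1/2 = 1/2
S = 1/2
C² = P²·S² = 3/5 ; C = +0.774597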